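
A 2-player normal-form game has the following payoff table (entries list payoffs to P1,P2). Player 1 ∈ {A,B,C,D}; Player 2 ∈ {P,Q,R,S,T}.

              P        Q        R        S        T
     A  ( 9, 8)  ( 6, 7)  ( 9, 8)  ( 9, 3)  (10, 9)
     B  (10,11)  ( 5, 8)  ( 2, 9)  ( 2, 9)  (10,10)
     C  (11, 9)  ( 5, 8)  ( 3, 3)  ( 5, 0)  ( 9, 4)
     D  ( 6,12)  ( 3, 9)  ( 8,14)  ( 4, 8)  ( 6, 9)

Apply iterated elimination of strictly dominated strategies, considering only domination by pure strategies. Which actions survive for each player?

IESDS → P1:{A,B,C} P2:{P,T}

P1 drop D (A beats it: P:9>6 Q:6>3 R:9>8 S:9>4 T:10>6)
P2 drop Q (P beats it: A:8>7 B:11>8 C:9>8)
P2 drop R (T beats it: A:9>8 B:10>9 C:4>3)
P2 drop S (P beats it: A:8>3 B:11>9 C:9>0)
P1→{A,B,C} P2→{P,T}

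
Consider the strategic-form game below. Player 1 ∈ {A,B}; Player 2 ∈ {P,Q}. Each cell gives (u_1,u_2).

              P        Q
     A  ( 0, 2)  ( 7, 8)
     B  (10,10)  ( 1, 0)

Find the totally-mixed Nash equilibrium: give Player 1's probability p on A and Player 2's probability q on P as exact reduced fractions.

(p,q) = (5/8, 3/8)

P1 indiff ⇒ q·0+(1-q)·7 = q·10+(1-q)·1 ⇒ q(-10) = (1-q)(-6) ⇒ q = 3/8
P2 indiff ⇒ p·2+(1-p)·10 = p·8+(1-p)·0 ⇒ p(-6) = (1-p)(-10) ⇒ p = 5/8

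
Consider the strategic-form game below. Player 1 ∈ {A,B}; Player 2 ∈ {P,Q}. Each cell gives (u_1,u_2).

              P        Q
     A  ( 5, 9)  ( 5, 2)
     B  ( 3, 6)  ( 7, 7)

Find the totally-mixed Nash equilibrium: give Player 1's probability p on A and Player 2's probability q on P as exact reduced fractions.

p=1/8, q=1/2

P1 indiff ⇒ q·5+(1-q)·5 = q·3+(1-q)·7 ⇒ q(2) = (1-q)(2) ⇒ q = 1/2
P2 indiff ⇒ p·9+(1-p)·6 = p·2+(1-p)·7 ⇒ p(7) = (1-p)(1) ⇒ p = 1/8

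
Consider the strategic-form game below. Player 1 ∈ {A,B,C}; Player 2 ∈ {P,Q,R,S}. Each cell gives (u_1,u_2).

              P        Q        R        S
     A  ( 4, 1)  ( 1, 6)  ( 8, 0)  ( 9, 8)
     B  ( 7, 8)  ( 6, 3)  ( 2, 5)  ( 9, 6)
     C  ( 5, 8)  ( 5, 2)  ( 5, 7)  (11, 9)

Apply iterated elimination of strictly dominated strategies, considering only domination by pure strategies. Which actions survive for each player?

P2 drop Q (S beats it: A:8>6 B:6>3 C:9>2)
P2 drop R (P beats it: A:1>0 B:8>5 C:8>7)
P1 drop A (C beats it: P:5>4 S:11>9)
P1→{B,C} P2→{P,S}

Remaining: P1:{B,C} P2:{P,S}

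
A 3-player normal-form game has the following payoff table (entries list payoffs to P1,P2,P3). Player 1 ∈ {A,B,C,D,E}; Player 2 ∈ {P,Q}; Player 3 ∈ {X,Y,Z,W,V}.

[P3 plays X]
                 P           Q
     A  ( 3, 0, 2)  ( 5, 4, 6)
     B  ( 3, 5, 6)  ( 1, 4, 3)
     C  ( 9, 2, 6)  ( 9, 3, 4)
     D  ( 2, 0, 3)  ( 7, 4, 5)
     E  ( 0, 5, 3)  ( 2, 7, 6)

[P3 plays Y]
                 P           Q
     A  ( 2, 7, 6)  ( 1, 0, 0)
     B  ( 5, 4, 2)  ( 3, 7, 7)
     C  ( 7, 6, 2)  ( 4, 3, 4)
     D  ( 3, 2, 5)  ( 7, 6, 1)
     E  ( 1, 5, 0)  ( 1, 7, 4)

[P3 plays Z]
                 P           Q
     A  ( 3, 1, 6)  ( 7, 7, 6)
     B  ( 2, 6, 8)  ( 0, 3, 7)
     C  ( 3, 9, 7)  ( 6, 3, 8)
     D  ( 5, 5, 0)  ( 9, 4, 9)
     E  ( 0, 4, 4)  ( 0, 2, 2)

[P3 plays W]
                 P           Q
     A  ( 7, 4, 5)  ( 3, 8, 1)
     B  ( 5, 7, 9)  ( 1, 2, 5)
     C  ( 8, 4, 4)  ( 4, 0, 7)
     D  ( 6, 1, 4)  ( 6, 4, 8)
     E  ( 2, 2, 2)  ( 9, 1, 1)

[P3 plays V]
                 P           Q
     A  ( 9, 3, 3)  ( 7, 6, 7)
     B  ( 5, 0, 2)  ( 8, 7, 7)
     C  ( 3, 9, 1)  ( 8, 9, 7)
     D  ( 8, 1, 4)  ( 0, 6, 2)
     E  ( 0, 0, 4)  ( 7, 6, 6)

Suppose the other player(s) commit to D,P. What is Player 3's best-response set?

u_3(X vs D,P) = 3
u_3(Y vs D,P) = 5
u_3(Z vs D,P) = 0
u_3(W vs D,P) = 4
u_3(V vs D,P) = 4
max payoff 5 at {Y}

P3 best: {Y}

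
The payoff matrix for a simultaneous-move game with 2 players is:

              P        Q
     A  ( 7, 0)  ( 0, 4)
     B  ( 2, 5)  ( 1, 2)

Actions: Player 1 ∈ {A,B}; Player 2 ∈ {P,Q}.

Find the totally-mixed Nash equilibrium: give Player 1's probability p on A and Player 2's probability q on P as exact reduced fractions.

P1 indiff ⇒ q·7+(1-q)·0 = q·2+(1-q)·1 ⇒ q(5) = (1-q)(1) ⇒ q = 1/6
P2 indiff ⇒ p·0+(1-p)·5 = p·4+(1-p)·2 ⇒ p(-4) = (1-p)(-3) ⇒ p = 3/7

P1 mixes 3/7 on A; P2 mixes 1/6 on P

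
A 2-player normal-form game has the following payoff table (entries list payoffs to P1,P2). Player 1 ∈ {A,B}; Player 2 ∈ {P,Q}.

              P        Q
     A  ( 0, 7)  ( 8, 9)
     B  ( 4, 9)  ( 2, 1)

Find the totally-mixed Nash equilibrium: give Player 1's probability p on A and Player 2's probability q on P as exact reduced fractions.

P1 mixes 4/5 on A; P2 mixes 3/5 on P

P1 indiff ⇒ q·0+(1-q)·8 = q·4+(1-q)·2 ⇒ q(-4) = (1-q)(-6) ⇒ q = 3/5
P2 indiff ⇒ p·7+(1-p)·9 = p·9+(1-p)·1 ⇒ p(-2) = (1-p)(-8) ⇒ p = 4/5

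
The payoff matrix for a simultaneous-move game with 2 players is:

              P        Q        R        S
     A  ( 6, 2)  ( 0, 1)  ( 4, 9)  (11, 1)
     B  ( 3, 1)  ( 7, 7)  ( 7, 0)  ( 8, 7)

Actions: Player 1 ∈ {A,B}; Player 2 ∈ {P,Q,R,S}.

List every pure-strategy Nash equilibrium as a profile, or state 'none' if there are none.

(A,P): not NE [P2→R gives 9>2]
(A,Q): not NE [P1→B gives 7>0; P2→R gives 9>1]
(A,R): not NE [P1→B gives 7>4]
(A,S): not NE [P2→R gives 9>1]
(B,P): not NE [P1→A gives 6>3; P2→S gives 7>1]
(B,Q): NE
(B,R): not NE [P2→S gives 7>0]
(B,S): not NE [P1→A gives 11>8]

PSNE = {(B,Q)}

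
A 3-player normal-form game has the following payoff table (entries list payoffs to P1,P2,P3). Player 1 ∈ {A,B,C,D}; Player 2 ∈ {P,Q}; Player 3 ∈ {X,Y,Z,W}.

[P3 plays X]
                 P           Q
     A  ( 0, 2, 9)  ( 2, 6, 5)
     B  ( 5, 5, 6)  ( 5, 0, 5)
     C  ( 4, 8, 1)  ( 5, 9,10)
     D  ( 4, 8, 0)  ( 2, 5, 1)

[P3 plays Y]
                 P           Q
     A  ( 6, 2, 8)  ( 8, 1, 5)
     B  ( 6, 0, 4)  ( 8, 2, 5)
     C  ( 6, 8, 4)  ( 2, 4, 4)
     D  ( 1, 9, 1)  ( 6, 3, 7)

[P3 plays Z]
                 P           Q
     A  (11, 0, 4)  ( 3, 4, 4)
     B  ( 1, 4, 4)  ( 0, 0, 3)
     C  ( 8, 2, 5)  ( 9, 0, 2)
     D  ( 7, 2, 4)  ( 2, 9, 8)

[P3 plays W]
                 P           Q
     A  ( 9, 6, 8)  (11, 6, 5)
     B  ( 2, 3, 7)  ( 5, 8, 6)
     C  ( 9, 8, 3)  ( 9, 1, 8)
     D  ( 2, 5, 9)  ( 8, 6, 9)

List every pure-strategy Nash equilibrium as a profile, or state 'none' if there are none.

NE set: (A,Q,W), (C,Q,X)

(A,P,X): not NE [P1→B gives 5>0; P2→Q gives 6>2]
(A,P,Y): not NE [P3→X gives 9>8]
(A,P,Z): not NE [P2→Q gives 4>0; P3→X gives 9>4]
(A,P,W): not NE [P3→X gives 9>8]
(A,Q,X): not NE [P1→C gives 5>2]
(A,Q,Y): not NE [P2→P gives 2>1]
(A,Q,Z): not NE [P1→C gives 9>3; P3→W gives 5>4]
(A,Q,W): NE
(B,P,X): not NE [P3→W gives 7>6]
(B,P,Y): not NE [P2→Q gives 2>0; P3→W gives 7>4]
(B,P,Z): not NE [P1→A gives 11>1; P3→W gives 7>4]
(B,P,W): not NE [P1→C gives 9>2; P2→Q gives 8>3]
(B,Q,X): not NE [P2→P gives 5>0; P3→W gives 6>5]
(B,Q,Y): not NE [P3→W gives 6>5]
(B,Q,Z): not NE [P1→C gives 9>0; P2→P gives 4>0; P3→W gives 6>3]
(B,Q,W): not NE [P1→A gives 11>5]
(C,P,X): not NE [P1→B gives 5>4; P2→Q gives 9>8; P3→Z gives 5>1]
(C,P,Y): not NE [P3→Z gives 5>4]
(C,P,Z): not NE [P1→A gives 11>8]
(C,P,W): not NE [P3→Z gives 5>3]
(C,Q,X): NE
(C,Q,Y): not NE [P1→B gives 8>2; P2→P gives 8>4; P3→X gives 10>4]
(C,Q,Z): not NE [P2→P gives 2>0; P3→X gives 10>2]
(C,Q,W): not NE [P1→A gives 11>9; P2→P gives 8>1; P3→X gives 10>8]
(D,P,X): not NE [P1→B gives 5>4; P3→W gives 9>0]
(D,P,Y): not NE [P1→C gives 6>1; P3→W gives 9>1]
(D,P,Z): not NE [P1→A gives 11>7; P2→Q gives 9>2; P3→W gives 9>4]
(D,P,W): not NE [P1→C gives 9>2; P2→Q gives 6>5]
(D,Q,X): not NE [P1→C gives 5>2; P2→P gives 8>5; P3→W gives 9>1]
(D,Q,Y): not NE [P1→B gives 8>6; P2→P gives 9>3; P3→W gives 9>7]
(D,Q,Z): not NE [P1→C gives 9>2; P3→W gives 9>8]
(D,Q,W): not NE [P1→A gives 11>8]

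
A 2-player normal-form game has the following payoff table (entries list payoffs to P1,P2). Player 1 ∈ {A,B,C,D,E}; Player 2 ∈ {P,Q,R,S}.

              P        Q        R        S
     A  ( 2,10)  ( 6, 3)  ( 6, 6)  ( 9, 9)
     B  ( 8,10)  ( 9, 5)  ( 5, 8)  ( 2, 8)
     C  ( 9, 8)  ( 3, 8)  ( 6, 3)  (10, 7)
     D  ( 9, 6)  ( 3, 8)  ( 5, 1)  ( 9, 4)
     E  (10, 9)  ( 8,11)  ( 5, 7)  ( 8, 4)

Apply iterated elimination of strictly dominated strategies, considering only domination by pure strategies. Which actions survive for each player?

IESDS → P1:{B,E} P2:{P,Q}

P2 drop R (P beats it: A:10>6 B:10>8 C:8>3 D:6>1 E:9>7)
P2 drop S (P beats it: A:10>9 B:10>8 C:8>7 D:6>4 E:9>4)
P1 drop A (B beats it: P:8>2 Q:9>6)
P1 drop C (E beats it: P:10>9 Q:8>3)
P1 drop D (E beats it: P:10>9 Q:8>3)
P1→{B,E} P2→{P,Q}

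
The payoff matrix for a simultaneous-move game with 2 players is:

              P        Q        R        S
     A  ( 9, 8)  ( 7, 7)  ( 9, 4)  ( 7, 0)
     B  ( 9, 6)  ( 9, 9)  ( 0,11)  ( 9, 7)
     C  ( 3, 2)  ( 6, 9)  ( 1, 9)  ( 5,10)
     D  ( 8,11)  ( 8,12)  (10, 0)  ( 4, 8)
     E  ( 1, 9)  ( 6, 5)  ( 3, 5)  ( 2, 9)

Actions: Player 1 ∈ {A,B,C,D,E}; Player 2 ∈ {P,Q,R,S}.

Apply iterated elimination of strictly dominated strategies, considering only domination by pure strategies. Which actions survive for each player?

Survivors P1:{A,B,D} P2:{P,Q,R}

P1 drop C (A beats it: P:9>3 Q:7>6 R:9>1 S:7>5)
P1 drop E (A beats it: P:9>1 Q:7>6 R:9>3 S:7>2)
P2 drop S (Q beats it: A:7>0 B:9>7 D:12>8)
P1→{A,B,D} P2→{P,Q,R}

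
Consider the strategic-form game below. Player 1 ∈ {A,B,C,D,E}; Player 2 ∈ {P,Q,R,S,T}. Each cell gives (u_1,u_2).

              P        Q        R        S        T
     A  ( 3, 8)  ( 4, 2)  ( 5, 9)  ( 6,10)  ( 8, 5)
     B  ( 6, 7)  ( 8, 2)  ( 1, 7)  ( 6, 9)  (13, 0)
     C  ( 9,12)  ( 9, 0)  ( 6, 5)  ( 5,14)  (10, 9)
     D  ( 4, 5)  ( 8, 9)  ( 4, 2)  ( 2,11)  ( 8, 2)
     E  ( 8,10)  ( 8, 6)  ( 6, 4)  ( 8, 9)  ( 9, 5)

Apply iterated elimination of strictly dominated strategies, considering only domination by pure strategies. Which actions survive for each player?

IESDS → P1:{C,E} P2:{P,S}

P1 drop A (E beats it: P:8>3 Q:8>4 R:6>5 S:8>6 T:9>8)
P1 drop D (C beats it: P:9>4 Q:9>8 R:6>4 S:5>2 T:10>8)
P2 drop Q (P beats it: B:7>2 C:12>0 E:10>6)
P2 drop R (S beats it: B:9>7 C:14>5 E:9>4)
P2 drop T (P beats it: B:7>0 C:12>9 E:10>5)
P1 drop B (E beats it: P:8>6 S:8>6)
P1→{C,E} P2→{P,S}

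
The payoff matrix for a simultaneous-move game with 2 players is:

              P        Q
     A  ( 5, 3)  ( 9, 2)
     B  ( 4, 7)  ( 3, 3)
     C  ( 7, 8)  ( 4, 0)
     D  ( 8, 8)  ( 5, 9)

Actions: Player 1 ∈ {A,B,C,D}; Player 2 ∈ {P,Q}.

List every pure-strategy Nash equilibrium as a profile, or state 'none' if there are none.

No pure NE.

(A,P): not NE [P1→D gives 8>5]
(A,Q): not NE [P2→P gives 3>2]
(B,P): not NE [P1→D gives 8>4]
(B,Q): not NE [P1→A gives 9>3; P2→P gives 7>3]
(C,P): not NE [P1→D gives 8>7]
(C,Q): not NE [P1→A gives 9>4; P2→P gives 8>0]
(D,P): not NE [P2→Q gives 9>8]
(D,Q): not NE [P1→A gives 9>5]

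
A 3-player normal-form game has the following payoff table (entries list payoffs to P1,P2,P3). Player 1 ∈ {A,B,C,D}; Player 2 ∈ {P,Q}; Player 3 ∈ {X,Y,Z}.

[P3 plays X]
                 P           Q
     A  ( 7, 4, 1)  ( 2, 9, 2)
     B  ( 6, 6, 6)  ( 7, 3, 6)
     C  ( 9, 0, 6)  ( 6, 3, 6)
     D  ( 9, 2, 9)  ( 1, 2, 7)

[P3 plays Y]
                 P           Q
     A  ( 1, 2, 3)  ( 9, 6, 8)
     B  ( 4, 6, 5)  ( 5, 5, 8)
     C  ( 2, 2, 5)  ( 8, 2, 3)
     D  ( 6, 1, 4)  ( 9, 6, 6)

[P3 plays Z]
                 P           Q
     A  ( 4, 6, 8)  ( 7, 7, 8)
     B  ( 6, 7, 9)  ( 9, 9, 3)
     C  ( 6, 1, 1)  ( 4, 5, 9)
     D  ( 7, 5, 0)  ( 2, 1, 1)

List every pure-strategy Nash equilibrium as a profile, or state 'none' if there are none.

NE set: (A,Q,Y), (D,P,X)

(A,P,X): not NE [P1→D gives 9>7; P2→Q gives 9>4; P3→Z gives 8>1]
(A,P,Y): not NE [P1→D gives 6>1; P2→Q gives 6>2; P3→Z gives 8>3]
(A,P,Z): not NE [P1→D gives 7>4; P2→Q gives 7>6]
(A,Q,X): not NE [P1→B gives 7>2; P3→Z gives 8>2]
(A,Q,Y): NE
(A,Q,Z): not NE [P1→B gives 9>7]
(B,P,X): not NE [P1→D gives 9>6; P3→Z gives 9>6]
(B,P,Y): not NE [P1→D gives 6>4; P3→Z gives 9>5]
(B,P,Z): not NE [P1→D gives 7>6; P2→Q gives 9>7]
(B,Q,X): not NE [P2→P gives 6>3; P3→Y gives 8>6]
(B,Q,Y): not NE [P1→D gives 9>5; P2→P gives 6>5]
(B,Q,Z): not NE [P3→Y gives 8>3]
(C,P,X): not NE [P2→Q gives 3>0]
(C,P,Y): not NE [P1→D gives 6>2; P3→X gives 6>5]
(C,P,Z): not NE [P1→D gives 7>6; P2→Q gives 5>1; P3→X gives 6>1]
(C,Q,X): not NE [P1→B gives 7>6; P3→Z gives 9>6]
(C,Q,Y): not NE [P1→D gives 9>8; P3→Z gives 9>3]
(C,Q,Z): not NE [P1→B gives 9>4]
(D,P,X): NE
(D,P,Y): not NE [P2→Q gives 6>1; P3→X gives 9>4]
(D,P,Z): not NE [P3→X gives 9>0]
(D,Q,X): not NE [P1→B gives 7>1]
(D,Q,Y): not NE [P3→X gives 7>6]
(D,Q,Z): not NE [P1→B gives 9>2; P2→P gives 5>1; P3→X gives 7>1]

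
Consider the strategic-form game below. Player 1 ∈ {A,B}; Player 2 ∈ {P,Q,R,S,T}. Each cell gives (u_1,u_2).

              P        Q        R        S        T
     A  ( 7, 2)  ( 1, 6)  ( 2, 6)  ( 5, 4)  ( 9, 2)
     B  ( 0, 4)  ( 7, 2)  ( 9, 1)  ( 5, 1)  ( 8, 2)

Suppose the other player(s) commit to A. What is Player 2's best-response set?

u_2(P vs A) = 2
u_2(Q vs A) = 6
u_2(R vs A) = 6
u_2(S vs A) = 4
u_2(T vs A) = 2
max payoff 6 at {Q,R}

BR_2 = {Q,R}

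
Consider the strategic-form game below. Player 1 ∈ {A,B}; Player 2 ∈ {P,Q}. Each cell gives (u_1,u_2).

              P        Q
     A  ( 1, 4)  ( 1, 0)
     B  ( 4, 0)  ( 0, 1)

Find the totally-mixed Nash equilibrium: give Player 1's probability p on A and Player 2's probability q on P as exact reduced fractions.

P1 indiff ⇒ q·1+(1-q)·1 = q·4+(1-q)·0 ⇒ q(-3) = (1-q)(-1) ⇒ q = 1/4
P2 indiff ⇒ p·4+(1-p)·0 = p·0+(1-p)·1 ⇒ p(4) = (1-p)(1) ⇒ p = 1/5

p=1/5, q=1/4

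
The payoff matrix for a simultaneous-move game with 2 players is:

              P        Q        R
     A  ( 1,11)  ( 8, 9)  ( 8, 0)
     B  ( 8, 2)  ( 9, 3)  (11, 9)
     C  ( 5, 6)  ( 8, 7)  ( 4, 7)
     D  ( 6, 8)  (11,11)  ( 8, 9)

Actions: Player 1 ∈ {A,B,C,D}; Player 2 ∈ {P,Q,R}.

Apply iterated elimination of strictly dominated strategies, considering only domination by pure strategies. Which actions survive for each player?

P1 drop A (B beats it: P:8>1 Q:9>8 R:11>8)
P1 drop C (B beats it: P:8>5 Q:9>8 R:11>4)
P2 drop P (Q beats it: B:3>2 D:11>8)
P1→{B,D} P2→{Q,R}

IESDS → P1:{B,D} P2:{Q,R}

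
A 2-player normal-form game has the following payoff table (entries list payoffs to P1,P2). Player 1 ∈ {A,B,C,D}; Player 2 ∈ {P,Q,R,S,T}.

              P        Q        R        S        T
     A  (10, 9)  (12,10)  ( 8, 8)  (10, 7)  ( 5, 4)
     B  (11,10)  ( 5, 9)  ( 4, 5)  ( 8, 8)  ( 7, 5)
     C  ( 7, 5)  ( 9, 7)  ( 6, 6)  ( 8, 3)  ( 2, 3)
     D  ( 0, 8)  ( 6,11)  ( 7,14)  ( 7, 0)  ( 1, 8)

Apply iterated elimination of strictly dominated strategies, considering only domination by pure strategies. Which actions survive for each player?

P1 drop C (A beats it: P:10>7 Q:12>9 R:8>6 S:10>8 T:5>2)
P1 drop D (A beats it: P:10>0 Q:12>6 R:8>7 S:10>7 T:5>1)
P2 drop R (P beats it: A:9>8 B:10>5)
P2 drop S (P beats it: A:9>7 B:10>8)
P2 drop T (P beats it: A:9>4 B:10>5)
P1→{A,B} P2→{P,Q}

IESDS → P1:{A,B} P2:{P,Q}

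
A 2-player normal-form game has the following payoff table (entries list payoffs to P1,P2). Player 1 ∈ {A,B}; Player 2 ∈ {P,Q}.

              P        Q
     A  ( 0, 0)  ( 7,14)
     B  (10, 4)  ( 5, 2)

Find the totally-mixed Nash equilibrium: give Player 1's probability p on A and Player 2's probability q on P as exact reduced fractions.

(p,q) = (1/8, 1/6)

P1 indiff ⇒ q·0+(1-q)·7 = q·10+(1-q)·5 ⇒ q(-10) = (1-q)(-2) ⇒ q = 1/6
P2 indiff ⇒ p·0+(1-p)·4 = p·14+(1-p)·2 ⇒ p(-14) = (1-p)(-2) ⇒ p = 1/8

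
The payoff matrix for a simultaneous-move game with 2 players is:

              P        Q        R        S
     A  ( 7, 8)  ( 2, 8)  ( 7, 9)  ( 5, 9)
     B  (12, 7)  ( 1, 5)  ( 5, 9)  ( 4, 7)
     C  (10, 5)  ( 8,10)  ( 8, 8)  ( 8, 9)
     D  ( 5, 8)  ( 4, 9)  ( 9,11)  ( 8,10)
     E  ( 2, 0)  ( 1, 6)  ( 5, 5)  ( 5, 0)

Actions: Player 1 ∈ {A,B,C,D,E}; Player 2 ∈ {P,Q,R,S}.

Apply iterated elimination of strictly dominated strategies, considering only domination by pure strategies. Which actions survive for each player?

P1 drop A (C beats it: P:10>7 Q:8>2 R:8>7 S:8>5)
P1 drop E (C beats it: P:10>2 Q:8>1 R:8>5 S:8>5)
P2 drop P (R beats it: B:9>7 C:8>5 D:11>8)
P1 drop B (C beats it: Q:8>1 R:8>5 S:8>4)
P1→{C,D} P2→{Q,R,S}

Remaining: P1:{C,D} P2:{Q,R,S}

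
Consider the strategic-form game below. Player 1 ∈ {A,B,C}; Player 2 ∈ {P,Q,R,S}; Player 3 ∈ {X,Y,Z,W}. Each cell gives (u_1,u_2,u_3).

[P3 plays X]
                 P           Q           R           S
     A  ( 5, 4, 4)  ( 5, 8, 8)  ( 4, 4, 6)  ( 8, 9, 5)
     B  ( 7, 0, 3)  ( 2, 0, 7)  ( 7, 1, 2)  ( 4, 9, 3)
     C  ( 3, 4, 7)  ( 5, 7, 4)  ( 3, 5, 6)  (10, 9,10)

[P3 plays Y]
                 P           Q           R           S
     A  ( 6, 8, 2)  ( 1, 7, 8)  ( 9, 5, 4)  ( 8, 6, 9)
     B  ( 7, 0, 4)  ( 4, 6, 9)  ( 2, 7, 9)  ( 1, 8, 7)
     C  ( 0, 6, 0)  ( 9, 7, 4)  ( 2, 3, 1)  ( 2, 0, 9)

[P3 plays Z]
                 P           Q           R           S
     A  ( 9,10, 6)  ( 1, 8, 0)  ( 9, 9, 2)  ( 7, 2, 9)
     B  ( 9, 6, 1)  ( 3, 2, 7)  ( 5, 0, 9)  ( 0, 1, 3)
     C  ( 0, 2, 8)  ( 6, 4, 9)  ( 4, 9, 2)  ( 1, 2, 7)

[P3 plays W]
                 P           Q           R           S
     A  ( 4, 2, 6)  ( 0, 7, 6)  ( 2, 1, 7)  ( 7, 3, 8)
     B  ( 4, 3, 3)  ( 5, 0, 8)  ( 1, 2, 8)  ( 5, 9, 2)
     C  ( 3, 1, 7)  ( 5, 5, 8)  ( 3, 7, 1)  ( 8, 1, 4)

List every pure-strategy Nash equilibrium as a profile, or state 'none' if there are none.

NE set: (A,P,Z), (C,S,X)

(A,P,X): not NE [P1→B gives 7>5; P2→S gives 9>4; P3→W gives 6>4]
(A,P,Y): not NE [P1→B gives 7>6; P3→W gives 6>2]
(A,P,Z): NE
(A,P,W): not NE [P2→Q gives 7>2]
(A,Q,X): not NE [P2→S gives 9>8]
(A,Q,Y): not NE [P1→C gives 9>1; P2→P gives 8>7]
(A,Q,Z): not NE [P1→C gives 6>1; P2→P gives 10>8; P3→Y gives 8>0]
(A,Q,W): not NE [P1→C gives 5>0; P3→Y gives 8>6]
(A,R,X): not NE [P1→B gives 7>4; P2→S gives 9>4; P3→W gives 7>6]
(A,R,Y): not NE [P2→P gives 8>5; P3→W gives 7>4]
(A,R,Z): not NE [P2→P gives 10>9; P3→W gives 7>2]
(A,R,W): not NE [P1→C gives 3>2; P2→Q gives 7>1]
(A,S,X): not NE [P1→C gives 10>8; P3→Z gives 9>5]
(A,S,Y): not NE [P2→P gives 8>6]
(A,S,Z): not NE [P2→P gives 10>2]
(A,S,W): not NE [P1→C gives 8>7; P2→Q gives 7>3; P3→Z gives 9>8]
(B,P,X): not NE [P2→S gives 9>0; P3→Y gives 4>3]
(B,P,Y): not NE [P2→S gives 8>0]
(B,P,Z): not NE [P3→Y gives 4>1]
(B,P,W): not NE [P2→S gives 9>3; P3→Y gives 4>3]
(B,Q,X): not NE [P1→C gives 5>2; P2→S gives 9>0; P3→Y gives 9>7]
(B,Q,Y): not NE [P1→C gives 9>4; P2→S gives 8>6]
(B,Q,Z): not NE [P1→C gives 6>3; P2→P gives 6>2; P3→Y gives 9>7]
(B,Q,W): not NE [P2→S gives 9>0; P3→Y gives 9>8]
(B,R,X): not NE [P2→S gives 9>1; P3→Z gives 9>2]
(B,R,Y): not NE [P1→A gives 9>2; P2→S gives 8>7]
(B,R,Z): not NE [P1→A gives 9>5; P2→P gives 6>0]
(B,R,W): not NE [P1→C gives 3>1; P2→S gives 9>2; P3→Z gives 9>8]
(B,S,X): not NE [P1→C gives 10>4; P3→Y gives 7>3]
(B,S,Y): not NE [P1→A gives 8>1]
(B,S,Z): not NE [P1→A gives 7>0; P2→P gives 6>1; P3→Y gives 7>3]
(B,S,W): not NE [P1→C gives 8>5; P3→Y gives 7>2]
(C,P,X): not NE [P1→B gives 7>3; P2→S gives 9>4; P3→Z gives 8>7]
(C,P,Y): not NE [P1→B gives 7>0; P2→Q gives 7>6; P3→Z gives 8>0]
(C,P,Z): not NE [P1→B gives 9>0; P2→R gives 9>2]
(C,P,W): not NE [P1→B gives 4>3; P2→R gives 7>1; P3→Z gives 8>7]
(C,Q,X): not NE [P2→S gives 9>7; P3→Z gives 9>4]
(C,Q,Y): not NE [P3→Z gives 9>4]
(C,Q,Z): not NE [P2→R gives 9>4]
(C,Q,W): not NE [P2→R gives 7>5; P3→Z gives 9>8]
(C,R,X): not NE [P1→B gives 7>3; P2→S gives 9>5]
(C,R,Y): not NE [P1→A gives 9>2; P2→Q gives 7>3; P3→X gives 6>1]
(C,R,Z): not NE [P1→A gives 9>4; P3→X gives 6>2]
(C,R,W): not NE [P3→X gives 6>1]
(C,S,X): NE
(C,S,Y): not NE [P1→A gives 8>2; P2→Q gives 7>0; P3→X gives 10>9]
(C,S,Z): not NE [P1→A gives 7>1; P2→R gives 9>2; P3→X gives 10>7]
(C,S,W): not NE [P2→R gives 7>1; P3→X gives 10>4]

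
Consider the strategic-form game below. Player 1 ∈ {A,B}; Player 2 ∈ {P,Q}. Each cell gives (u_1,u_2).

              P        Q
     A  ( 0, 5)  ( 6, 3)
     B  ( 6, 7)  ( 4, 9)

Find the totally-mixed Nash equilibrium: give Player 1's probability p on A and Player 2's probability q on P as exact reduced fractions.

P1 indiff ⇒ q·0+(1-q)·6 = q·6+(1-q)·4 ⇒ q(-6) = (1-q)(-2) ⇒ q = 1/4
P2 indiff ⇒ p·5+(1-p)·7 = p·3+(1-p)·9 ⇒ p(2) = (1-p)(2) ⇒ p = 1/2

P1 mixes 1/2 on A; P2 mixes 1/4 on P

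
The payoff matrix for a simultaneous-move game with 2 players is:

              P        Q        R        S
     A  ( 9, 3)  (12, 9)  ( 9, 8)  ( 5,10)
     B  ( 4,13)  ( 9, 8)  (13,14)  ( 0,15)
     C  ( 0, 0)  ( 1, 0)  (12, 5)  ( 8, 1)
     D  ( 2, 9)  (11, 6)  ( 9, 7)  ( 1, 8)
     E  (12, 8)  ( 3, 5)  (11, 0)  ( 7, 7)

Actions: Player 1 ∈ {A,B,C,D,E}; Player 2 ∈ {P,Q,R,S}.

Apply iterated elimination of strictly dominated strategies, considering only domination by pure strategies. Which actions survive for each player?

P2 drop Q (S beats it: A:10>9 B:15>8 C:1>0 D:8>6 E:7>5)
P1 drop A (E beats it: P:12>9 R:11>9 S:7>5)
P1 drop D (E beats it: P:12>2 R:11>9 S:7>1)
P1→{B,C,E} P2→{P,R,S}

IESDS → P1:{B,C,E} P2:{P,R,S}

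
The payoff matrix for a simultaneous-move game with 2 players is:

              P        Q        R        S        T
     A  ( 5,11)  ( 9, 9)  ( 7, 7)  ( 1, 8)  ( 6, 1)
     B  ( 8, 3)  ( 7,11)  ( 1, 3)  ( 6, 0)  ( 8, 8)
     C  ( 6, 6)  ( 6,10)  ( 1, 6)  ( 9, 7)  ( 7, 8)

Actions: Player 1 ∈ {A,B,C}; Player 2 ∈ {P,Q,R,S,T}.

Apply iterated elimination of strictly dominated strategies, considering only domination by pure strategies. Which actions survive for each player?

P2 drop R (Q beats it: A:9>7 B:11>3 C:10>6)
P2 drop S (Q beats it: A:9>8 B:11>0 C:10>7)
P1 drop C (B beats it: P:8>6 Q:7>6 T:8>7)
P2 drop T (Q beats it: A:9>1 B:11>8)
P1→{A,B} P2→{P,Q}

Remaining: P1:{A,B} P2:{P,Q}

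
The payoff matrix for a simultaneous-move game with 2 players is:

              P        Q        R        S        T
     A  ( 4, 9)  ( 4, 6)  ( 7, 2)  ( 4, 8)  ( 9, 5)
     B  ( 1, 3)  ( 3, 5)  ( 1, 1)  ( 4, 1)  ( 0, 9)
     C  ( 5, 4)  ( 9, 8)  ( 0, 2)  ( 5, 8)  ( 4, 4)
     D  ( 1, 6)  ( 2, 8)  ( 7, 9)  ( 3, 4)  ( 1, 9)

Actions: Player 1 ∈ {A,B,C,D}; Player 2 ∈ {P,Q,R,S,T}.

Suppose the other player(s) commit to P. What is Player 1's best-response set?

u_1(A vs P) = 4
u_1(B vs P) = 1
u_1(C vs P) = 5
u_1(D vs P) = 1
max payoff 5 at {C}

BR_1 = {C}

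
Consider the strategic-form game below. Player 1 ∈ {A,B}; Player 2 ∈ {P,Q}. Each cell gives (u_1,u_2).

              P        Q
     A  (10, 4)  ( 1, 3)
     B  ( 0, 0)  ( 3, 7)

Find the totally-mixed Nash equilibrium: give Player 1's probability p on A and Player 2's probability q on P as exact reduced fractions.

P1 indiff ⇒ q·10+(1-q)·1 = q·0+(1-q)·3 ⇒ q(10) = (1-q)(2) ⇒ q = 1/6
P2 indiff ⇒ p·4+(1-p)·0 = p·3+(1-p)·7 ⇒ p(1) = (1-p)(7) ⇒ p = 7/8

(p,q) = (7/8, 1/6)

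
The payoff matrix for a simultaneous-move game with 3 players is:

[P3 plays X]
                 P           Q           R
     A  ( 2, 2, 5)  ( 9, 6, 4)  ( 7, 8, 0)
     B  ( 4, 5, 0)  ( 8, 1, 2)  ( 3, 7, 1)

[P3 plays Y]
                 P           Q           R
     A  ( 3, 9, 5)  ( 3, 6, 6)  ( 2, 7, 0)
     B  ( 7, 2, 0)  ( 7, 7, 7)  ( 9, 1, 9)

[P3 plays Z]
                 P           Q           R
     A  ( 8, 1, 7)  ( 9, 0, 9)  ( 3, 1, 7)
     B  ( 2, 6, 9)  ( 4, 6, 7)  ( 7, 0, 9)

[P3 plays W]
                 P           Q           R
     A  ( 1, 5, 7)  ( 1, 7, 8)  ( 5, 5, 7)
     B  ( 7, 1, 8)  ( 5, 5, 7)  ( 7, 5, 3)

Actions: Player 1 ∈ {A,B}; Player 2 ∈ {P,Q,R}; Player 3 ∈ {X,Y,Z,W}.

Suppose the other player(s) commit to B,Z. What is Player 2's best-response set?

argmax u_2 = {P,Q}

u_2(P vs B,Z) = 6
u_2(Q vs B,Z) = 6
u_2(R vs B,Z) = 0
max payoff 6 at {P,Q}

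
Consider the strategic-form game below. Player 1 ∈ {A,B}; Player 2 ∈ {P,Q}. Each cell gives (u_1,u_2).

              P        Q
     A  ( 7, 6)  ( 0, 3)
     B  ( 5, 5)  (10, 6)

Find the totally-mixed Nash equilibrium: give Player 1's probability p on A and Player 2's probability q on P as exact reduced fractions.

p=1/4, q=5/6

P1 indiff ⇒ q·7+(1-q)·0 = q·5+(1-q)·10 ⇒ q(2) = (1-q)(10) ⇒ q = 5/6
P2 indiff ⇒ p·6+(1-p)·5 = p·3+(1-p)·6 ⇒ p(3) = (1-p)(1) ⇒ p = 1/4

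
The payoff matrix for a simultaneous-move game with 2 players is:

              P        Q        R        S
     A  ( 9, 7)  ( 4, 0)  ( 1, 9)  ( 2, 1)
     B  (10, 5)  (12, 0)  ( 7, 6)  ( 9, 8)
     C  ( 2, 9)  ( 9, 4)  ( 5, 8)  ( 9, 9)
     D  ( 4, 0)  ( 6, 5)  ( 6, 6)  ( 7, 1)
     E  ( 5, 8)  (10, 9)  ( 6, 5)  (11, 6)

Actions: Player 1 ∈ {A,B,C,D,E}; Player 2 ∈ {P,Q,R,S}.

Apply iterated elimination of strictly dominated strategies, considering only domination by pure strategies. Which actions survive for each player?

Survivors P1:{B,E} P2:{P,Q,S}

P1 drop A (B beats it: P:10>9 Q:12>4 R:7>1 S:9>2)
P1 drop C (E beats it: P:5>2 Q:10>9 R:6>5 S:11>9)
P1 drop D (B beats it: P:10>4 Q:12>6 R:7>6 S:9>7)
P2 drop R (S beats it: B:8>6 E:6>5)
P1→{B,E} P2→{P,Q,S}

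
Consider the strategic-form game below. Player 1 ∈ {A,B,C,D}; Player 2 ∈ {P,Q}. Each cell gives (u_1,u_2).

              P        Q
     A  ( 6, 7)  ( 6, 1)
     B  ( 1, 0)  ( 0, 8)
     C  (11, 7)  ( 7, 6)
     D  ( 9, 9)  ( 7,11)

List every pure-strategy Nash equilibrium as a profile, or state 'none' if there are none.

Nash profiles: (C,P), (D,Q)

(A,P): not NE [P1→C gives 11>6]
(A,Q): not NE [P1→D gives 7>6; P2→P gives 7>1]
(B,P): not NE [P1→C gives 11>1; P2→Q gives 8>0]
(B,Q): not NE [P1→D gives 7>0]
(C,P): NE
(C,Q): not NE [P2→P gives 7>6]
(D,P): not NE [P1→C gives 11>9; P2→Q gives 11>9]
(D,Q): NE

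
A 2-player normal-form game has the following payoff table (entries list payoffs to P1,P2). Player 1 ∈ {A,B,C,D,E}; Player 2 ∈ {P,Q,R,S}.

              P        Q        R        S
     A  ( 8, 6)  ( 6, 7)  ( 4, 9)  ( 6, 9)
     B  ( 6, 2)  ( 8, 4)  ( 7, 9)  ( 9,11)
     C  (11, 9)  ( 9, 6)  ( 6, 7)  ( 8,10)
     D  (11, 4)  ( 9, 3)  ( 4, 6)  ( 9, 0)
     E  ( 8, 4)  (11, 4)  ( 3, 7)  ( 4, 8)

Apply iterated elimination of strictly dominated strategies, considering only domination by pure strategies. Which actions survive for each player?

P1 drop A (C beats it: P:11>8 Q:9>6 R:6>4 S:8>6)
P2 drop Q (R beats it: B:9>4 C:7>6 D:6>3 E:7>4)
P1 drop E (C beats it: P:11>8 R:6>3 S:8>4)
P1→{B,C,D} P2→{P,R,S}

IESDS → P1:{B,C,D} P2:{P,R,S}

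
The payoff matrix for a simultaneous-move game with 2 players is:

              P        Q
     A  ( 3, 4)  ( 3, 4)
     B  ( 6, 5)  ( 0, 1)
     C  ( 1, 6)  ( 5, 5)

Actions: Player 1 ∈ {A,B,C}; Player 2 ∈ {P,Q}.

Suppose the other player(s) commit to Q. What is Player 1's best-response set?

BR_1 = {C}

u_1(A vs Q) = 3
u_1(B vs Q) = 0
u_1(C vs Q) = 5
max payoff 5 at {C}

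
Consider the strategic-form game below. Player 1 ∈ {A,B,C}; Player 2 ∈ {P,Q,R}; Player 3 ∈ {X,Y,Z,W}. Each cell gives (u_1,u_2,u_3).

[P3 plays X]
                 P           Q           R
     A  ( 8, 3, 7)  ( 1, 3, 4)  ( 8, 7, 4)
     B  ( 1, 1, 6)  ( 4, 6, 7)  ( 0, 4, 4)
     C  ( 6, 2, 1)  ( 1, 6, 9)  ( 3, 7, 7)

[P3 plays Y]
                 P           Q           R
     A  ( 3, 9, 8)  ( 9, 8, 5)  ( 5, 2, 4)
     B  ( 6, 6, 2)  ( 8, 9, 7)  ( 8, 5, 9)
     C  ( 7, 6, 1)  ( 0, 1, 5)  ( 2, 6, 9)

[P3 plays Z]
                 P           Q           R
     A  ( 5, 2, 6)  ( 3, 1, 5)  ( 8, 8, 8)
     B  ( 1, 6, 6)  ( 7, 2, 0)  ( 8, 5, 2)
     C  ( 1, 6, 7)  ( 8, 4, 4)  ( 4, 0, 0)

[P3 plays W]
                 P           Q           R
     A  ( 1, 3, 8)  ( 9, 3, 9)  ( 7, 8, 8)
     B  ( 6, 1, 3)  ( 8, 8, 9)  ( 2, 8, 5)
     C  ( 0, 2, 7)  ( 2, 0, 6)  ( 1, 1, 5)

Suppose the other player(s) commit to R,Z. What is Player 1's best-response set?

argmax u_1 = {A,B}

u_1(A vs R,Z) = 8
u_1(B vs R,Z) = 8
u_1(C vs R,Z) = 4
max payoff 8 at {A,B}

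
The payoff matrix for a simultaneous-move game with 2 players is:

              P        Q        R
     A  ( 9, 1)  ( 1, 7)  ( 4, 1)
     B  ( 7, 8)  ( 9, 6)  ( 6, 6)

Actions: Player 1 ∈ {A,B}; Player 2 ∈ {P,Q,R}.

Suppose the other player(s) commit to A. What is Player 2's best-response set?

u_2(P vs A) = 1
u_2(Q vs A) = 7
u_2(R vs A) = 1
max payoff 7 at {Q}

argmax u_2 = {Q}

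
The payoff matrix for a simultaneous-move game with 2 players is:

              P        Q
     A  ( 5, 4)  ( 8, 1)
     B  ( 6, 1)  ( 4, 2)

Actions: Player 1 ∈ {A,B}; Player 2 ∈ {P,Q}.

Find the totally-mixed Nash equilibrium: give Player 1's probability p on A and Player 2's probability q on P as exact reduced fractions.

(p,q) = (1/4, 4/5)

P1 indiff ⇒ q·5+(1-q)·8 = q·6+(1-q)·4 ⇒ q(-1) = (1-q)(-4) ⇒ q = 4/5
P2 indiff ⇒ p·4+(1-p)·1 = p·1+(1-p)·2 ⇒ p(3) = (1-p)(1) ⇒ p = 1/4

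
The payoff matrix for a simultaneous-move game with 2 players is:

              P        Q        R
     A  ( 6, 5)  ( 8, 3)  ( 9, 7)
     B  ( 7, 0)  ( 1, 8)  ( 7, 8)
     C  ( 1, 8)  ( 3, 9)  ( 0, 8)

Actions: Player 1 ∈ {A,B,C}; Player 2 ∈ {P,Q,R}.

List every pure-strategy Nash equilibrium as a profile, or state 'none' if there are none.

(A,P): not NE [P1→B gives 7>6; P2→R gives 7>5]
(A,Q): not NE [P2→R gives 7>3]
(A,R): NE
(B,P): not NE [P2→R gives 8>0]
(B,Q): not NE [P1→A gives 8>1]
(B,R): not NE [P1→A gives 9>7]
(C,P): not NE [P1→B gives 7>1; P2→Q gives 9>8]
(C,Q): not NE [P1→A gives 8>3]
(C,R): not NE [P1→A gives 9>0; P2→Q gives 9>8]

NE set: (A,R)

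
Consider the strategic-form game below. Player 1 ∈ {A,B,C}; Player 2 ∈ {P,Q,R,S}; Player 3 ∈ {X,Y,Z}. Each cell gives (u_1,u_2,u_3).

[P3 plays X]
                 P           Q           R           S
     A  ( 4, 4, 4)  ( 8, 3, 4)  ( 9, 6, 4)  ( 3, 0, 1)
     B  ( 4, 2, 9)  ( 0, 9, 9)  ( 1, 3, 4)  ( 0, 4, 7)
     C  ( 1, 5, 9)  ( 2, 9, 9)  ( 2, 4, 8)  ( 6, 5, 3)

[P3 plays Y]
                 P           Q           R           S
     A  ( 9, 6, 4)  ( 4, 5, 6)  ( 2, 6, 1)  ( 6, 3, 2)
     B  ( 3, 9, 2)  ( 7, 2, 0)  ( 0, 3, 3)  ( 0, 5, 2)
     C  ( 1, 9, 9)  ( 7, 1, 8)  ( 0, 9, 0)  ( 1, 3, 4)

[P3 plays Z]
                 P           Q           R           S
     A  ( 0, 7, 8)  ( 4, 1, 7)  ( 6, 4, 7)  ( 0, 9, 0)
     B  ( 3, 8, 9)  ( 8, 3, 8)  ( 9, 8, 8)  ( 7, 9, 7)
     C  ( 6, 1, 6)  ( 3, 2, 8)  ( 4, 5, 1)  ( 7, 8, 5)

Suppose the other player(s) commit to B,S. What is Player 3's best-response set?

argmax u_3 = {X,Z}

u_3(X vs B,S) = 7
u_3(Y vs B,S) = 2
u_3(Z vs B,S) = 7
max payoff 7 at {X,Z}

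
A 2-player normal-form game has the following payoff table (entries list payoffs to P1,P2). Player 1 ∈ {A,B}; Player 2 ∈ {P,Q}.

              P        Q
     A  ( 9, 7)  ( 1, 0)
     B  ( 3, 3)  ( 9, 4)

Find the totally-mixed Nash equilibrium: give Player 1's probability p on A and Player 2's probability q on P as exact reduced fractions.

P1 mixes 1/8 on A; P2 mixes 4/7 on P

P1 indiff ⇒ q·9+(1-q)·1 = q·3+(1-q)·9 ⇒ q(6) = (1-q)(8) ⇒ q = 4/7
P2 indiff ⇒ p·7+(1-p)·3 = p·0+(1-p)·4 ⇒ p(7) = (1-p)(1) ⇒ p = 1/8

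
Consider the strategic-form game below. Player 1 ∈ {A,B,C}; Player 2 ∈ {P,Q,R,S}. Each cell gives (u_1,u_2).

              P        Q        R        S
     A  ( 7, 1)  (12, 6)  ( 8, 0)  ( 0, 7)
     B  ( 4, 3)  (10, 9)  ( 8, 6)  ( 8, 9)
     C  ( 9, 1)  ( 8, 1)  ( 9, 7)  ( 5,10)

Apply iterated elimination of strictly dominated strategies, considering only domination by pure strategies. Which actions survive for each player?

P2 drop P (S beats it: A:7>1 B:9>3 C:10>1)
P2 drop R (S beats it: A:7>0 B:9>6 C:10>7)
P1 drop C (B beats it: Q:10>8 S:8>5)
P1→{A,B} P2→{Q,S}

Survivors P1:{A,B} P2:{Q,S}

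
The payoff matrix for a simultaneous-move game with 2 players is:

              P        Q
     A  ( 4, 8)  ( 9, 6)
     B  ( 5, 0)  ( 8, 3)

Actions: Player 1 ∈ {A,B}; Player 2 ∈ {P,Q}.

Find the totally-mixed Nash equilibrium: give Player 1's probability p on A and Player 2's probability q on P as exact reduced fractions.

(p,q) = (3/5, 1/2)

P1 indiff ⇒ q·4+(1-q)·9 = q·5+(1-q)·8 ⇒ q(-1) = (1-q)(-1) ⇒ q = 1/2
P2 indiff ⇒ p·8+(1-p)·0 = p·6+(1-p)·3 ⇒ p(2) = (1-p)(3) ⇒ p = 3/5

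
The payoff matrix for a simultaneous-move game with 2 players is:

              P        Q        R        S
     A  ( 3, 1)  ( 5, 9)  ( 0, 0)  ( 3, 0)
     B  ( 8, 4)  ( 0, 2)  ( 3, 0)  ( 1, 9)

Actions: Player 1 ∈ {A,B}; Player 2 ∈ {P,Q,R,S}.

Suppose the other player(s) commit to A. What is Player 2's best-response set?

u_2(P vs A) = 1
u_2(Q vs A) = 9
u_2(R vs A) = 0
u_2(S vs A) = 0
max payoff 9 at {Q}

argmax u_2 = {Q}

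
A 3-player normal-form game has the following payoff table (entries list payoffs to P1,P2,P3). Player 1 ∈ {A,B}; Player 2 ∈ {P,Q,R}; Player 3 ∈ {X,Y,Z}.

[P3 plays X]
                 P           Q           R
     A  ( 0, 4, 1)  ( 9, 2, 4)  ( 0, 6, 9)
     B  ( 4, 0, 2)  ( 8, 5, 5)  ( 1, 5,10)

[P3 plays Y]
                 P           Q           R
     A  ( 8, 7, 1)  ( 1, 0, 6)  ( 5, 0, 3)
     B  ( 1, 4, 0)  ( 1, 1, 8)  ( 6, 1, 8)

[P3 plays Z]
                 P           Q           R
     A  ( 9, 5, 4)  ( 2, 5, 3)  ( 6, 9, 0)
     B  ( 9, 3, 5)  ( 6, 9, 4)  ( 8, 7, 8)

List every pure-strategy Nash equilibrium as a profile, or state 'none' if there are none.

NE set: (B,R,X)

(A,P,X): not NE [P1→B gives 4>0; P2→R gives 6>4; P3→Z gives 4>1]
(A,P,Y): not NE [P3→Z gives 4>1]
(A,P,Z): not NE [P2→R gives 9>5]
(A,Q,X): not NE [P2→R gives 6>2; P3→Y gives 6>4]
(A,Q,Y): not NE [P2→P gives 7>0]
(A,Q,Z): not NE [P1→B gives 6>2; P2→R gives 9>5; P3→Y gives 6>3]
(A,R,X): not NE [P1→B gives 1>0]
(A,R,Y): not NE [P1→B gives 6>5; P2→P gives 7>0; P3→X gives 9>3]
(A,R,Z): not NE [P1→B gives 8>6; P3→X gives 9>0]
(B,P,X): not NE [P2→R gives 5>0; P3→Z gives 5>2]
(B,P,Y): not NE [P1→A gives 8>1; P3→Z gives 5>0]
(B,P,Z): not NE [P2→Q gives 9>3]
(B,Q,X): not NE [P1→A gives 9>8; P3→Y gives 8>5]
(B,Q,Y): not NE [P2→P gives 4>1]
(B,Q,Z): not NE [P3→Y gives 8>4]
(B,R,X): NE
(B,R,Y): not NE [P2→P gives 4>1; P3→X gives 10>8]
(B,R,Z): not NE [P2→Q gives 9>7; P3→X gives 10>8]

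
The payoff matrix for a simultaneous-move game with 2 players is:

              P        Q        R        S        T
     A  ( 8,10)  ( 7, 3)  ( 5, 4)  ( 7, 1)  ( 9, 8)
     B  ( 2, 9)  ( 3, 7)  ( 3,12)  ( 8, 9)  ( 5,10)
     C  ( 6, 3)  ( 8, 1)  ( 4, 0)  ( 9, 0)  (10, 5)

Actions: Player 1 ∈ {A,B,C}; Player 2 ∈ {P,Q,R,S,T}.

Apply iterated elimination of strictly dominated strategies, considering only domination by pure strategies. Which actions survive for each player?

Remaining: P1:{A,C} P2:{P,T}

P1 drop B (C beats it: P:6>2 Q:8>3 R:4>3 S:9>8 T:10>5)
P2 drop Q (P beats it: A:10>3 C:3>1)
P2 drop R (P beats it: A:10>4 C:3>0)
P2 drop S (P beats it: A:10>1 C:3>0)
P1→{A,C} P2→{P,T}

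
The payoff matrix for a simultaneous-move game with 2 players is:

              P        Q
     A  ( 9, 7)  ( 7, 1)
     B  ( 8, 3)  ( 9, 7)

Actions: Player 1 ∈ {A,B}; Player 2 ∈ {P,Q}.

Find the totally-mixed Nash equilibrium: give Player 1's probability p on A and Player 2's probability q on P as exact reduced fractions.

p=2/5, q=2/3

P1 indiff ⇒ q·9+(1-q)·7 = q·8+(1-q)·9 ⇒ q(1) = (1-q)(2) ⇒ q = 2/3
P2 indiff ⇒ p·7+(1-p)·3 = p·1+(1-p)·7 ⇒ p(6) = (1-p)(4) ⇒ p = 2/5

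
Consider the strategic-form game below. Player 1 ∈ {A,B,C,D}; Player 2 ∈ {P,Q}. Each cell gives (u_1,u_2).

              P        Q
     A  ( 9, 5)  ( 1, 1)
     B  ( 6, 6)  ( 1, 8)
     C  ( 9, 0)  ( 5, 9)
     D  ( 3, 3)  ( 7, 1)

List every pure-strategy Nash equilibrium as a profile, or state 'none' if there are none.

NE set: (A,P)

(A,P): NE
(A,Q): not NE [P1→D gives 7>1; P2→P gives 5>1]
(B,P): not NE [P1→C gives 9>6; P2→Q gives 8>6]
(B,Q): not NE [P1→D gives 7>1]
(C,P): not NE [P2→Q gives 9>0]
(C,Q): not NE [P1→D gives 7>5]
(D,P): not NE [P1→C gives 9>3]
(D,Q): not NE [P2→P gives 3>1]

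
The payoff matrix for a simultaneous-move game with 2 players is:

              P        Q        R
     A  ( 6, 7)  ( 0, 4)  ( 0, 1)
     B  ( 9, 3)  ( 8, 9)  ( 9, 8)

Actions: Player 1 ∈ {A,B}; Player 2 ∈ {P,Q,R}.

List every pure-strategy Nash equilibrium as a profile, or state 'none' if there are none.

Nash profiles: (B,Q)

(A,P): not NE [P1→B gives 9>6]
(A,Q): not NE [P1→B gives 8>0; P2→P gives 7>4]
(A,R): not NE [P1→B gives 9>0; P2→P gives 7>1]
(B,P): not NE [P2→Q gives 9>3]
(B,Q): NE
(B,R): not NE [P2→Q gives 9>8]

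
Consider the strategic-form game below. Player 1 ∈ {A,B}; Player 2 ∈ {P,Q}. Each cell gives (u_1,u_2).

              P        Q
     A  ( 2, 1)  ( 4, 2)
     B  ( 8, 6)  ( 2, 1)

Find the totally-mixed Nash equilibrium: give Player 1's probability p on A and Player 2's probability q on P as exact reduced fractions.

P1 indiff ⇒ q·2+(1-q)·4 = q·8+(1-q)·2 ⇒ q(-6) = (1-q)(-2) ⇒ q = 1/4
P2 indiff ⇒ p·1+(1-p)·6 = p·2+(1-p)·1 ⇒ p(-1) = (1-p)(-5) ⇒ p = 5/6

p=5/6, q=1/4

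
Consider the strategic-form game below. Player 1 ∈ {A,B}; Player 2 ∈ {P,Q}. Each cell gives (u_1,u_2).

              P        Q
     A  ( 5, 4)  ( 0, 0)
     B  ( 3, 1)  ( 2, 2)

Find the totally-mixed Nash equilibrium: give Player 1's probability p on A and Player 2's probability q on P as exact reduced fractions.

P1 indiff ⇒ q·5+(1-q)·0 = q·3+(1-q)·2 ⇒ q(2) = (1-q)(2) ⇒ q = 1/2
P2 indiff ⇒ p·4+(1-p)·1 = p·0+(1-p)·2 ⇒ p(4) = (1-p)(1) ⇒ p = 1/5

(p,q) = (1/5, 1/2)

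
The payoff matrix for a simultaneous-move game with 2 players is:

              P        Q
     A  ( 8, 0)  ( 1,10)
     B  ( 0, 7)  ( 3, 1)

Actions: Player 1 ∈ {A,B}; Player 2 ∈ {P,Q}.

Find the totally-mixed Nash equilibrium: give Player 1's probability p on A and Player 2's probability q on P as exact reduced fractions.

P1 indiff ⇒ q·8+(1-q)·1 = q·0+(1-q)·3 ⇒ q(8) = (1-q)(2) ⇒ q = 1/5
P2 indiff ⇒ p·0+(1-p)·7 = p·10+(1-p)·1 ⇒ p(-10) = (1-p)(-6) ⇒ p = 3/8

p=3/8, q=1/5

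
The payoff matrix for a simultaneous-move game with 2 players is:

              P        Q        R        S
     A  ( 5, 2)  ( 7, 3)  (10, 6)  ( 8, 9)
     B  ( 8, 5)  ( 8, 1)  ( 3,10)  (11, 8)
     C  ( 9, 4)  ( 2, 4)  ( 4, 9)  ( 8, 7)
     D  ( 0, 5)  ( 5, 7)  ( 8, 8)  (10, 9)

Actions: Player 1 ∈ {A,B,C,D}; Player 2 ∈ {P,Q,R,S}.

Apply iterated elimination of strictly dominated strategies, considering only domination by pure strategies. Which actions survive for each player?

P2 drop P (R beats it: A:6>2 B:10>5 C:9>4 D:8>5)
P1 drop C (D beats it: Q:5>2 R:8>4 S:10>8)
P2 drop Q (R beats it: A:6>3 B:10>1 D:8>7)
P1→{A,B,D} P2→{R,S}

IESDS → P1:{A,B,D} P2:{R,S}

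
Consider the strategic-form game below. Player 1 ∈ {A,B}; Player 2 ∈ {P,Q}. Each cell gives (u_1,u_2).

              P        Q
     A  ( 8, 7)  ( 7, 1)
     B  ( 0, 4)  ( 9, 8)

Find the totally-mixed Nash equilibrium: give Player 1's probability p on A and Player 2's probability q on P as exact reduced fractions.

P1 indiff ⇒ q·8+(1-q)·7 = q·0+(1-q)·9 ⇒ q(8) = (1-q)(2) ⇒ q = 1/5
P2 indiff ⇒ p·7+(1-p)·4 = p·1+(1-p)·8 ⇒ p(6) = (1-p)(4) ⇒ p = 2/5

P1 mixes 2/5 on A; P2 mixes 1/5 on P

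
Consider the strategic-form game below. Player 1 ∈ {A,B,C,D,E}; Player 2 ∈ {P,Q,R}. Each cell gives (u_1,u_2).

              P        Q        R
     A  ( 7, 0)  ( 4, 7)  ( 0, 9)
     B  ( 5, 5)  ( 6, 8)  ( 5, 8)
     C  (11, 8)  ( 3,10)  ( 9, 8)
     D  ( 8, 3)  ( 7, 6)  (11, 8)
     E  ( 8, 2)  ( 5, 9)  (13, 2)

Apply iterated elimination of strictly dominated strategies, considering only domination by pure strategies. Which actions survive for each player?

Remaining: P1:{D,E} P2:{Q,R}

P1 drop A (D beats it: P:8>7 Q:7>4 R:11>0)
P1 drop B (D beats it: P:8>5 Q:7>6 R:11>5)
P2 drop P (Q beats it: C:10>8 D:6>3 E:9>2)
P1 drop C (D beats it: Q:7>3 R:11>9)
P1→{D,E} P2→{Q,R}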